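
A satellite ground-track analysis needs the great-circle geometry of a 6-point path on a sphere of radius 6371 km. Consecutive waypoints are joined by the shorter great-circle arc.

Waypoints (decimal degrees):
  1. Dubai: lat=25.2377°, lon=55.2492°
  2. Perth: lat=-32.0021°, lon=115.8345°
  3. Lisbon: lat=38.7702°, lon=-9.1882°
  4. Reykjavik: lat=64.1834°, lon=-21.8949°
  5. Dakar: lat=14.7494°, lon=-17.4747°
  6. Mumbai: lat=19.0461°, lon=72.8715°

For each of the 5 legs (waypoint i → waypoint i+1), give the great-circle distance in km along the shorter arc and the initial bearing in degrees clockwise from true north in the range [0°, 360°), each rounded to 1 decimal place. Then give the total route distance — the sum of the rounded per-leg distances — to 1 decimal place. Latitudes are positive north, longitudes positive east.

Leg 1: dist=9043.3 km, bearing=131.6°
Leg 2: dist=15049.2 km, bearing=294.7°
Leg 3: dist=2946.9 km, bearing=347.6°
Leg 4: dist=5507.3 km, bearing=174.4°
Leg 5: dist=9512.9 km, bearing=71.5°
Total: 42059.6 km

Leg 1: φ1=0.4404810, φ2=-0.5585420, Δφ=-0.9990230, Δλ=1.0574130 rad; a=sin²(Δφ/2)+cosφ1·cosφ2·sin²(Δλ/2)=0.4246113482; c=2·atan2(√a, √(1-a))=1.419441808; dist=6371·c=9043.264 ≈ 9043.3 km; running total=9043.3 km
Leg 1 bearing: y=sinΔλ·cosφ2=0.73870746, x=cosφ1·sinφ2-sinφ1·cosφ2·cosΔλ=-0.65694558; θ=atan2(y, x)=131.6473° ≈ 131.6°
Leg 2: φ1=-0.5585420, φ2=0.6766676, Δφ=1.2352097, Δλ=-2.1820578 rad; a=sin²(Δφ/2)+cosφ1·cosφ2·sin²(Δλ/2)=0.8556521384; c=2·atan2(√a, √(1-a))=2.362148405; dist=6371·c=15049.247 ≈ 15049.2 km; running total=24092.5 km
Leg 2 bearing: y=sinΔλ·cosφ2=-0.63848594, x=cosφ1·sinφ2-sinφ1·cosφ2·cosΔλ=0.29390803; θ=atan2(y, x)=-65.2824° <0 so +360° → 294.7176° ≈ 294.7°
Leg 3: φ1=0.6766676, φ2=1.1202117, Δφ=0.4435440, Δλ=-0.2217738 rad; a=sin²(Δφ/2)+cosφ1·cosφ2·sin²(Δλ/2)=0.0525396080; c=2·atan2(√a, √(1-a))=0.462542680; dist=6371·c=2946.859 ≈ 2946.9 km; running total=27039.4 km
Leg 3 bearing: y=sinΔλ·cosφ2=-0.09579093, x=cosφ1·sinφ2-sinφ1·cosφ2·cosΔλ=0.43582208; θ=atan2(y, x)=-12.3961° <0 so +360° → 347.6039° ≈ 347.6°
Leg 4: φ1=1.1202117, φ2=0.2574256, Δφ=-0.8627861, Δλ=0.0771470 rad; a=sin²(Δφ/2)+cosφ1·cosφ2·sin²(Δλ/2)=0.1754645422; c=2·atan2(√a, √(1-a))=0.864433837; dist=6371·c=5507.308 ≈ 5507.3 km; running total=32546.7 km
Leg 4 bearing: y=sinΔλ·cosφ2=0.07453096, x=cosφ1·sinφ2-sinφ1·cosφ2·cosΔλ=-0.75706808; θ=atan2(y, x)=174.3775° ≈ 174.4°
Leg 5: φ1=0.2574256, φ2=0.3324172, Δφ=0.0749916, Δλ=1.5768387 rad; a=sin²(Δφ/2)+cosφ1·cosφ2·sin²(Δλ/2)=0.4612213336; c=2·atan2(√a, √(1-a))=1.493161030; dist=6371·c=9512.929 ≈ 9512.9 km; running total=42059.6 km
Leg 5 bearing: y=sinΔλ·cosφ2=0.94523906, x=cosφ1·sinφ2-sinφ1·cosφ2·cosΔλ=0.31702993; θ=atan2(y, x)=71.4587° ≈ 71.5°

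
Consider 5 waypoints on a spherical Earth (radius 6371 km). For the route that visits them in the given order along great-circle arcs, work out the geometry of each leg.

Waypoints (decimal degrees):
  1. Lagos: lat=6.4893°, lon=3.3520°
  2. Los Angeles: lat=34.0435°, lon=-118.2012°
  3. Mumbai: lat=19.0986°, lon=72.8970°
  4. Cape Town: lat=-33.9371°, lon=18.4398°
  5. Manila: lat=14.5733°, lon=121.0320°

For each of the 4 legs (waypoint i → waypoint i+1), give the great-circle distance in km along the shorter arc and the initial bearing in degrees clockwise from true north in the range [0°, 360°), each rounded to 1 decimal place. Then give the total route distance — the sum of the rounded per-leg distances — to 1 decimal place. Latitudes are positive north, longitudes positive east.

Leg 1: dist=12405.5 km, bearing=310.6°
Leg 2: dist=13990.1 km, bearing=347.0°
Leg 3: dist=8245.4 km, bearing=224.6°
Leg 4: dist=12052.7 km, bearing=84.5°
Total: 46693.7 km

Leg 1: φ1=0.1132597, φ2=0.5941712, Δφ=0.4809115, Δλ=-2.1215036 rad; a=sin²(Δφ/2)+cosφ1·cosφ2·sin²(Δλ/2)=0.6837784503; c=2·atan2(√a, √(1-a))=1.947176994; dist=6371·c=12405.465 ≈ 12405.5 km; running total=12405.5 km
Leg 1 bearing: y=sinΔλ·cosφ2=-0.70610624, x=cosφ1·sinφ2-sinφ1·cosφ2·cosΔλ=0.60524037; θ=atan2(y, x)=-49.3984° <0 so +360° → 310.6016° ≈ 310.6°
Leg 2: φ1=0.5941712, φ2=0.3333335, Δφ=-0.2608377, Δλ=3.3352928 rad; a=sin²(Δφ/2)+cosφ1·cosφ2·sin²(Δλ/2)=0.7925946482; c=2·atan2(√a, √(1-a))=2.195909806; dist=6371·c=13990.141 ≈ 13990.1 km; running total=26395.6 km
Leg 2 bearing: y=sinΔλ·cosφ2=-0.18189583, x=cosφ1·sinφ2-sinφ1·cosφ2·cosΔλ=0.79023249; θ=atan2(y, x)=-12.9626° <0 so +360° → 347.0374° ≈ 347.0°
Leg 3: φ1=0.3333335, φ2=-0.5923141, Δφ=-0.9256476, Δλ=-0.9504574 rad; a=sin²(Δφ/2)+cosφ1·cosφ2·sin²(Δλ/2)=0.3634642024; c=2·atan2(√a, √(1-a))=1.294211788; dist=6371·c=8245.423 ≈ 8245.4 km; running total=34641.0 km
Leg 3 bearing: y=sinΔλ·cosφ2=-0.67507164, x=cosφ1·sinφ2-sinφ1·cosφ2·cosΔλ=-0.68535405; θ=atan2(y, x)=-135.4330° <0 so +360° → 224.5670° ≈ 224.6°
Leg 4: φ1=-0.5923141, φ2=0.2543521, Δφ=0.8466662, Δλ=1.7905717 rad; a=sin²(Δφ/2)+cosφ1·cosφ2·sin²(Δλ/2)=0.6577636736; c=2·atan2(√a, √(1-a))=1.891808666; dist=6371·c=12052.713 ≈ 12052.7 km; running total=46693.7 km
Leg 4 bearing: y=sinΔλ·cosφ2=0.94454687, x=cosφ1·sinφ2-sinφ1·cosφ2·cosΔλ=0.09095994; θ=atan2(y, x)=84.4994° ≈ 84.5°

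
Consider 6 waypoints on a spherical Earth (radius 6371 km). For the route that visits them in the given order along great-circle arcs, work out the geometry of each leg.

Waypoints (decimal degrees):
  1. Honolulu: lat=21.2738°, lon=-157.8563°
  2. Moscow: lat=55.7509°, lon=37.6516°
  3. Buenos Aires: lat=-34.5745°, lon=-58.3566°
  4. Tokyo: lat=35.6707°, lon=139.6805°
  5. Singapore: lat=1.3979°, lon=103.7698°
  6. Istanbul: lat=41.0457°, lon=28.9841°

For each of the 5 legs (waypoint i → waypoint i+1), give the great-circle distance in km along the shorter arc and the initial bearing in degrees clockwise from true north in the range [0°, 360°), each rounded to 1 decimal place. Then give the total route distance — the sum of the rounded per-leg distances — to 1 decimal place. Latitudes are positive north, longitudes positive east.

Leg 1: dist=11325.8 km, bearing=351.2°
Leg 2: dist=13473.5 km, bearing=253.1°
Leg 3: dist=18372.4 km, bearing=279.4°
Leg 4: dist=5312.7 km, bearing=232.4°
Leg 5: dist=8634.3 km, bearing=311.8°
Total: 57118.7 km

Leg 1: φ1=0.3712979, φ2=0.9730368, Δφ=0.6017389, Δλ=3.4122566 rad; a=sin²(Δφ/2)+cosφ1·cosφ2·sin²(Δλ/2)=0.6027189743; c=2·atan2(√a, √(1-a))=1.777707507; dist=6371·c=11325.775 ≈ 11325.8 km; running total=11325.8 km
Leg 1 bearing: y=sinΔλ·cosφ2=-0.15047438, x=cosφ1·sinφ2-sinφ1·cosφ2·cosΔλ=0.96703294; θ=atan2(y, x)=-8.8445° <0 so +360° → 351.1555° ≈ 351.2°
Leg 2: φ1=0.9730368, φ2=-0.6034389, Δφ=-1.5764756, Δλ=-1.6756592 rad; a=sin²(Δφ/2)+cosφ1·cosφ2·sin²(Δλ/2)=0.7587900370; c=2·atan2(√a, √(1-a))=2.114816627; dist=6371·c=13473.497 ≈ 13473.5 km; running total=24799.3 km
Leg 2 bearing: y=sinΔλ·cosφ2=-0.81886607, x=cosφ1·sinφ2-sinφ1·cosφ2·cosΔλ=-0.24813146; θ=atan2(y, x)=-106.8578° <0 so +360° → 253.1422° ≈ 253.1°
Leg 3: φ1=-0.6034389, φ2=0.6225712, Δφ=1.2260100, Δλ=3.4563994 rad; a=sin²(Δφ/2)+cosφ1·cosφ2·sin²(Δλ/2)=0.9834722012; c=2·atan2(√a, √(1-a))=2.883758086; dist=6371·c=18372.423 ≈ 18372.4 km; running total=43171.7 km
Leg 3 bearing: y=sinΔλ·cosφ2=-0.25154002, x=cosφ1·sinφ2-sinφ1·cosφ2·cosΔλ=0.04178682; θ=atan2(y, x)=-80.5679° <0 so +360° → 279.4321° ≈ 279.4°
Leg 4: φ1=0.6225712, φ2=0.0243980, Δφ=-0.5981732, Δλ=-0.6267600 rad; a=sin²(Δφ/2)+cosφ1·cosφ2·sin²(Δλ/2)=0.1639980069; c=2·atan2(√a, √(1-a))=0.833884763; dist=6371·c=5312.680 ≈ 5312.7 km; running total=48484.4 km
Leg 4 bearing: y=sinΔλ·cosφ2=-0.58634906, x=cosφ1·sinφ2-sinφ1·cosφ2·cosΔλ=-0.45233330; θ=atan2(y, x)=-127.6480° <0 so +360° → 232.3520° ≈ 232.4°
Leg 5: φ1=0.0243980, φ2=0.7163826, Δφ=0.6919847, Δλ=-1.3052567 rad; a=sin²(Δφ/2)+cosφ1·cosφ2·sin²(Δλ/2)=0.3930591243; c=2·atan2(√a, √(1-a))=1.355249379; dist=6371·c=8634.294 ≈ 8634.3 km; running total=57118.7 km
Leg 5 bearing: y=sinΔλ·cosφ2=-0.72775261, x=cosφ1·sinφ2-sinφ1·cosφ2·cosΔλ=0.65163697; θ=atan2(y, x)=-48.1584° <0 so +360° → 311.8416° ≈ 311.8°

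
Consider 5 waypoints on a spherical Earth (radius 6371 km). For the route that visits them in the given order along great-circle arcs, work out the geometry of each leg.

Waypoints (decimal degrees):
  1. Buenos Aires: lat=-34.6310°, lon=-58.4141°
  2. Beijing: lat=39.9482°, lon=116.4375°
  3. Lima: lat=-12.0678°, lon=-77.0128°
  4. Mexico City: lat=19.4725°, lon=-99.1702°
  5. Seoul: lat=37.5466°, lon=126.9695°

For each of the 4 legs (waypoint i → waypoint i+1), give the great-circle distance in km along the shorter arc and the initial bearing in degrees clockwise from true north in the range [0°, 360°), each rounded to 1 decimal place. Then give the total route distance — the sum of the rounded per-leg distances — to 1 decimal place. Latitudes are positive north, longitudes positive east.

Leg 1: φ1=-0.6044250, φ2=0.6972276, Δφ=1.3016526, Δλ=3.0517361 rad; a=sin²(Δφ/2)+cosφ1·cosφ2·sin²(Δλ/2)=0.9965760147; c=2·atan2(√a, √(1-a))=3.024496107; dist=6371·c=19269.065 ≈ 19269.1 km; running total=19269.1 km
Leg 1 bearing: y=sinΔλ·cosφ2=0.06879362, x=cosφ1·sinφ2-sinφ1·cosφ2·cosΔλ=0.09442713; θ=atan2(y, x)=36.0747° ≈ 36.1°
Leg 2: φ1=0.6972276, φ2=-0.2106228, Δφ=-0.9078505, Δλ=-3.3763447 rad; a=sin²(Δφ/2)+cosφ1·cosφ2·sin²(Δλ/2)=0.9316816845; c=2·atan2(√a, √(1-a))=2.612694108; dist=6371·c=16645.474 ≈ 16645.5 km; running total=35914.6 km
Leg 2 bearing: y=sinΔλ·cosφ2=0.22746152, x=cosφ1·sinφ2-sinφ1·cosφ2·cosΔλ=0.45040532; θ=atan2(y, x)=26.7945° ≈ 26.8°
Leg 3: φ1=-0.2106228, φ2=0.3398592, Δφ=0.5504821, Δλ=-0.3867196 rad; a=sin²(Δφ/2)+cosφ1·cosφ2·sin²(Δλ/2)=0.1079068117; c=2·atan2(√a, √(1-a))=0.669412473; dist=6371·c=4264.827 ≈ 4264.8 km; running total=40179.4 km
Leg 3 bearing: y=sinΔλ·cosφ2=-0.35557978, x=cosφ1·sinφ2-sinφ1·cosφ2·cosΔλ=0.50854178; θ=atan2(y, x)=-34.9618° <0 so +360° → 325.0382° ≈ 325.0°
Leg 4: φ1=0.3398592, φ2=0.6553118, Δφ=0.3154526, Δλ=3.9468823 rad; a=sin²(Δφ/2)+cosφ1·cosφ2·sin²(Δλ/2)=0.6574007938; c=2·atan2(√a, √(1-a))=1.891043933; dist=6371·c=12047.841 ≈ 12047.8 km; running total=52227.2 km
Leg 4 bearing: y=sinΔλ·cosφ2=-0.57167548, x=cosφ1·sinφ2-sinφ1·cosφ2·cosΔλ=0.75768536; θ=atan2(y, x)=-37.0346° <0 so +360° → 322.9654° ≈ 323.0°

Leg 1: dist=19269.1 km, bearing=36.1°
Leg 2: dist=16645.5 km, bearing=26.8°
Leg 3: dist=4264.8 km, bearing=325.0°
Leg 4: dist=12047.8 km, bearing=323.0°
Total: 52227.2 km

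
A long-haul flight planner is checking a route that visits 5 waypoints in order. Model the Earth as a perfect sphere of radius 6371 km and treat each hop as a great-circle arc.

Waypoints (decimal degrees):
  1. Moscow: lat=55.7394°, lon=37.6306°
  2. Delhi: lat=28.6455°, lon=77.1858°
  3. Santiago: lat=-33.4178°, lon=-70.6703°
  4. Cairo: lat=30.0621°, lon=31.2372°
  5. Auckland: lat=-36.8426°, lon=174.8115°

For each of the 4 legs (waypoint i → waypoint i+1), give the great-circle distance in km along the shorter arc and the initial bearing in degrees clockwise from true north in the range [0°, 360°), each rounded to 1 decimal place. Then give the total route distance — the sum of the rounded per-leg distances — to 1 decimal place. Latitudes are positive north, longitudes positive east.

Leg 1: φ1=0.9728361, φ2=0.4999583, Δφ=-0.4728778, Δλ=0.6903685 rad; a=sin²(Δφ/2)+cosφ1·cosφ2·sin²(Δλ/2)=0.1114356270; c=2·atan2(√a, √(1-a))=0.680705763; dist=6371·c=4336.776 ≈ 4336.8 km; running total=4336.8 km
Leg 1 bearing: y=sinΔλ·cosφ2=0.55887602, x=cosφ1·sinφ2-sinφ1·cosφ2·cosΔλ=-0.28935878; θ=atan2(y, x)=117.3729° ≈ 117.4°
Leg 2: φ1=0.4999583, φ2=-0.5832506, Δφ=-1.0832089, Δλ=-2.5805758 rad; a=sin²(Δφ/2)+cosφ1·cosφ2·sin²(Δλ/2)=0.9421246787; c=2·atan2(√a, √(1-a))=2.655680564; dist=6371·c=16919.341 ≈ 16919.3 km; running total=21256.1 km
Leg 2 bearing: y=sinΔλ·cosφ2=-0.44408770, x=cosφ1·sinφ2-sinφ1·cosφ2·cosΔλ=-0.14453093; θ=atan2(y, x)=-108.0278° <0 so +360° → 251.9722° ≈ 252.0°
Leg 3: φ1=-0.5832506, φ2=0.5246826, Δφ=1.1079333, Δλ=1.7786214 rad; a=sin²(Δφ/2)+cosφ1·cosφ2·sin²(Δλ/2)=0.7124704789; c=2·atan2(√a, √(1-a))=2.009692987; dist=6371·c=12803.754 ≈ 12803.8 km; running total=34059.9 km
Leg 3 bearing: y=sinΔλ·cosφ2=0.84685949, x=cosφ1·sinφ2-sinφ1·cosφ2·cosΔλ=0.31977207; θ=atan2(y, x)=69.3136° ≈ 69.3°
Leg 4: φ1=0.5246826, φ2=-0.6430247, Δφ=-1.1677073, Δλ=2.5058443 rad; a=sin²(Δφ/2)+cosφ1·cosφ2·sin²(Δλ/2)=0.9288420982; c=2·atan2(√a, √(1-a))=2.601545032; dist=6371·c=16574.443 ≈ 16574.4 km; running total=50634.3 km
Leg 4 bearing: y=sinΔλ·cosφ2=0.47519357, x=cosφ1·sinφ2-sinφ1·cosφ2·cosΔλ=-0.19638963; θ=atan2(y, x)=112.4545° ≈ 112.5°

Leg 1: dist=4336.8 km, bearing=117.4°
Leg 2: dist=16919.3 km, bearing=252.0°
Leg 3: dist=12803.8 km, bearing=69.3°
Leg 4: dist=16574.4 km, bearing=112.5°
Total: 50634.3 km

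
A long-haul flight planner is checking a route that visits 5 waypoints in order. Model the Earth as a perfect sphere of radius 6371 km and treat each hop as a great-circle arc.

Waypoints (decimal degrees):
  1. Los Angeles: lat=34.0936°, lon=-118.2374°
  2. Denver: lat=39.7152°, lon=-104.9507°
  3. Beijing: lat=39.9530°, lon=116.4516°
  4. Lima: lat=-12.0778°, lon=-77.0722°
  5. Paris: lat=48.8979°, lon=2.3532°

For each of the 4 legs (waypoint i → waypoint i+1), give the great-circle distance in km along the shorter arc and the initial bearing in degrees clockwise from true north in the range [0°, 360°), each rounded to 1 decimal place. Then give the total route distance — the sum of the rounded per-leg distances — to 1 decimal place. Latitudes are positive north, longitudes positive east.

Leg 1: dist=1334.6 km, bearing=58.2°
Leg 2: dist=10211.3 km, bearing=329.5°
Leg 3: dist=16643.2 km, bearing=26.9°
Leg 4: dist=10260.5 km, bearing=40.3°
Total: 38449.6 km

Leg 1: φ1=0.5950456, φ2=0.6931610, Δφ=0.0981154, Δλ=0.2318967 rad; a=sin²(Δφ/2)+cosφ1·cosφ2·sin²(Δλ/2)=0.0109304870; c=2·atan2(√a, √(1-a))=0.209480748; dist=6371·c=1334.602 ≈ 1334.6 km; running total=1334.6 km
Leg 1 bearing: y=sinΔλ·cosφ2=0.17678740, x=cosφ1·sinφ2-sinφ1·cosφ2·cosΔλ=0.10950005; θ=atan2(y, x)=58.2264° ≈ 58.2°
Leg 2: φ1=0.6931610, φ2=0.6973114, Δφ=0.0041504, Δλ=3.8641991 rad; a=sin²(Δφ/2)+cosφ1·cosφ2·sin²(Δλ/2)=0.5159903214; c=2·atan2(√a, √(1-a))=1.602782424; dist=6371·c=10211.327 ≈ 10211.3 km; running total=11545.9 km
Leg 2 bearing: y=sinΔλ·cosφ2=-0.50696589, x=cosφ1·sinφ2-sinφ1·cosφ2·cosΔλ=0.86137264; θ=atan2(y, x)=-30.4792° <0 so +360° → 329.5208° ≈ 329.5°
Leg 3: φ1=0.6973114, φ2=-0.2107974, Δφ=-0.9081088, Δλ=-3.3776275 rad; a=sin²(Δφ/2)+cosφ1·cosφ2·sin²(Δλ/2)=0.9315918729; c=2·atan2(√a, √(1-a))=2.612338233; dist=6371·c=16643.207 ≈ 16643.2 km; running total=28189.1 km
Leg 3 bearing: y=sinΔλ·cosφ2=0.22867286, x=cosφ1·sinφ2-sinφ1·cosφ2·cosΔλ=0.45013614; θ=atan2(y, x)=26.9309° ≈ 26.9°
Leg 4: φ1=-0.2107974, φ2=0.8534294, Δφ=1.0642267, Δλ=1.3862347 rad; a=sin²(Δφ/2)+cosφ1·cosφ2·sin²(Δλ/2)=0.5198485911; c=2·atan2(√a, √(1-a))=1.610503943; dist=6371·c=10260.521 ≈ 10260.5 km; running total=38449.6 km
Leg 4 bearing: y=sinΔλ·cosφ2=0.64623806, x=cosφ1·sinφ2-sinφ1·cosφ2·cosΔλ=0.76210268; θ=atan2(y, x)=40.2969° ≈ 40.3°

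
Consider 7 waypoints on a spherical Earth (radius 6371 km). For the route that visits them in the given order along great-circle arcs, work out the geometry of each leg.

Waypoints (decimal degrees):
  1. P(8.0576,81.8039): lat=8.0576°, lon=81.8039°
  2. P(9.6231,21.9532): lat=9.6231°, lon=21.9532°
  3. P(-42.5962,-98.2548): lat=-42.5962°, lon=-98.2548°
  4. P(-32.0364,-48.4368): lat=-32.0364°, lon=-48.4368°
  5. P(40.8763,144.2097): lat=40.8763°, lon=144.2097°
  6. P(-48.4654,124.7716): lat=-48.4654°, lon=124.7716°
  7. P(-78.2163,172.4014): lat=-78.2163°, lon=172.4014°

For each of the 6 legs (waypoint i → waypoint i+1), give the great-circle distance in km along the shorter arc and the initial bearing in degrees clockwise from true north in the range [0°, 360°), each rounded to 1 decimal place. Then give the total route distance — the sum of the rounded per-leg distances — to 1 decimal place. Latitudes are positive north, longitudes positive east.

Leg 1: φ1=0.1406316, φ2=0.1679548, Δφ=0.0273231, Δλ=-1.0445918 rad; a=sin²(Δφ/2)+cosφ1·cosφ2·sin²(Δλ/2)=0.2431348052; c=2·atan2(√a, √(1-a))=1.031269150; dist=6371·c=6570.216 ≈ 6570.2 km; running total=6570.2 km
Leg 1 bearing: y=sinΔλ·cosφ2=-0.85255187, x=cosφ1·sinφ2-sinφ1·cosφ2·cosΔλ=0.09610620; θ=atan2(y, x)=-83.5683° <0 so +360° → 276.4317° ≈ 276.4°
Leg 2: φ1=0.1679548, φ2=-0.7434439, Δφ=-0.9113987, Δλ=-2.0980254 rad; a=sin²(Δφ/2)+cosφ1·cosφ2·sin²(Δλ/2)=0.7391569146; c=2·atan2(√a, √(1-a))=2.069529978; dist=6371·c=13184.975 ≈ 13185.0 km; running total=19755.2 km
Leg 2 bearing: y=sinΔλ·cosφ2=-0.63617725, x=cosφ1·sinφ2-sinφ1·cosφ2·cosΔλ=-0.60538780; θ=atan2(y, x)=-133.5794° <0 so +360° → 226.4206° ≈ 226.4°
Leg 3: φ1=-0.7434439, φ2=-0.5591407, Δφ=0.1843033, Δλ=0.8694881 rad; a=sin²(Δφ/2)+cosφ1·cosφ2·sin²(Δλ/2)=0.1191663504; c=2·atan2(√a, √(1-a))=0.704913970; dist=6371·c=4491.007 ≈ 4491.0 km; running total=24246.2 km
Leg 3 bearing: y=sinΔλ·cosφ2=0.64765036, x=cosφ1·sinφ2-sinφ1·cosφ2·cosΔλ=-0.02029611; θ=atan2(y, x)=91.7950° ≈ 91.8°
Leg 4: φ1=-0.5591407, φ2=0.7134260, Δφ=1.2725667, Δλ=3.3623157 rad; a=sin²(Δφ/2)+cosφ1·cosφ2·sin²(Δλ/2)=0.9862855829; c=2·atan2(√a, √(1-a))=2.906836825; dist=6371·c=18519.457 ≈ 18519.5 km; running total=42765.7 km
Leg 4 bearing: y=sinΔλ·cosφ2=-0.16554221, x=cosφ1·sinφ2-sinφ1·cosφ2·cosΔλ=0.16340472; θ=atan2(y, x)=-45.3723° <0 so +360° → 314.6277° ≈ 314.6°
Leg 5: φ1=0.7134260, φ2=-0.8458808, Δφ=-1.5593068, Δλ=-0.3392588 rad; a=sin²(Δφ/2)+cosφ1·cosφ2·sin²(Δλ/2)=0.5085438826; c=2·atan2(√a, √(1-a))=1.587884924; dist=6371·c=10116.415 ≈ 10116.4 km; running total=52882.1 km
Leg 5 bearing: y=sinΔλ·cosφ2=-0.22066266, x=cosφ1·sinφ2-sinφ1·cosφ2·cosΔλ=-0.97520049; θ=atan2(y, x)=-167.2502° <0 so +360° → 192.7498° ≈ 192.7°
Leg 6: φ1=-0.8458808, φ2=-1.3651320, Δφ=-0.5192512, Δλ=0.8312968 rad; a=sin²(Δφ/2)+cosφ1·cosφ2·sin²(Δλ/2)=0.0879820190; c=2·atan2(√a, √(1-a))=0.602297870; dist=6371·c=3837.240 ≈ 3837.2 km; running total=56719.3 km
Leg 6 bearing: y=sinΔλ·cosφ2=0.15087715, x=cosφ1·sinφ2-sinφ1·cosφ2·cosΔλ=-0.54607767; θ=atan2(y, x)=164.5549° ≈ 164.6°

Leg 1: dist=6570.2 km, bearing=276.4°
Leg 2: dist=13185.0 km, bearing=226.4°
Leg 3: dist=4491.0 km, bearing=91.8°
Leg 4: dist=18519.5 km, bearing=314.6°
Leg 5: dist=10116.4 km, bearing=192.7°
Leg 6: dist=3837.2 km, bearing=164.6°
Total: 56719.3 km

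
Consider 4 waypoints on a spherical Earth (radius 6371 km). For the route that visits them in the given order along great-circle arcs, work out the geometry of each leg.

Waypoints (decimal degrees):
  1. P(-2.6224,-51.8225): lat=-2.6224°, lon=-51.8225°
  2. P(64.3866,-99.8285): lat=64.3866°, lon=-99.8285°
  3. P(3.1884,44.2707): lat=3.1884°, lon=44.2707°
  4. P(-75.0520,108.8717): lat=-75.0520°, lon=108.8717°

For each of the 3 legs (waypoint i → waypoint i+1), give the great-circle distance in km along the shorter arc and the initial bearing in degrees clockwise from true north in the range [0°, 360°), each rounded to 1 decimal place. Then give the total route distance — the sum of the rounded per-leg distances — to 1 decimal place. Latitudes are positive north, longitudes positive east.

Leg 1: dist=8413.1 km, bearing=340.6°
Leg 2: dist=11945.3 km, bearing=37.9°
Leg 3: dist=9645.9 km, bearing=166.5°
Total: 30004.3 km

Leg 1: φ1=-0.0457695, φ2=1.1237582, Δφ=1.1695277, Δλ=-0.8378628 rad; a=sin²(Δφ/2)+cosφ1·cosφ2·sin²(Δλ/2)=0.3761655089; c=2·atan2(√a, √(1-a))=1.320522791; dist=6371·c=8413.051 ≈ 8413.1 km; running total=8413.1 km
Leg 1 bearing: y=sinΔλ·cosφ2=-0.32128931, x=cosφ1·sinφ2-sinφ1·cosφ2·cosΔλ=0.91402038; θ=atan2(y, x)=-19.3672° <0 so +360° → 340.6328° ≈ 340.6°
Leg 2: φ1=1.1237582, φ2=0.0556481, Δφ=-1.0681101, Δλ=2.5150055 rad; a=sin²(Δφ/2)+cosφ1·cosφ2·sin²(Δλ/2)=0.6497394840; c=2·atan2(√a, √(1-a))=1.874942838; dist=6371·c=11945.261 ≈ 11945.3 km; running total=20358.4 km
Leg 2 bearing: y=sinΔλ·cosφ2=0.58547597, x=cosφ1·sinφ2-sinφ1·cosφ2·cosΔλ=0.75334603; θ=atan2(y, x)=37.8532° ≈ 37.9°
Leg 3: φ1=0.0556481, φ2=-1.3099045, Δφ=-1.3655526, Δλ=1.1275002 rad; a=sin²(Δφ/2)+cosφ1·cosφ2·sin²(Δλ/2)=0.4716360179; c=2·atan2(√a, √(1-a))=1.514037893; dist=6371·c=9645.935 ≈ 9645.9 km; running total=30004.3 km
Leg 3 bearing: y=sinΔλ·cosφ2=0.23301031, x=cosφ1·sinφ2-sinφ1·cosφ2·cosΔλ=-0.97081828; θ=atan2(y, x)=166.5035° ≈ 166.5°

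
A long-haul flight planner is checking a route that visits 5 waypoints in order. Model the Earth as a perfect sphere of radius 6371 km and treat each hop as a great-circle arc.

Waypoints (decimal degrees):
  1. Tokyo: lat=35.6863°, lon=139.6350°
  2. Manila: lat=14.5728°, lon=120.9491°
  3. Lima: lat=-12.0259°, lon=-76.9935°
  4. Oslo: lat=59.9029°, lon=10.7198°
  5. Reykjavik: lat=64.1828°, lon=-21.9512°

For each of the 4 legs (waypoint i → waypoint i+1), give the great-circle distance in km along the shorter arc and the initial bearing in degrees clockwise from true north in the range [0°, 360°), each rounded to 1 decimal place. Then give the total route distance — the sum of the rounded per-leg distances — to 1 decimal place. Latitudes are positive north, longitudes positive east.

Leg 1: φ1=0.6228434, φ2=0.2543433, Δφ=-0.3685001, Δλ=-0.3261305 rad; a=sin²(Δφ/2)+cosφ1·cosφ2·sin²(Δλ/2)=0.0542834664; c=2·atan2(√a, √(1-a))=0.470298488; dist=6371·c=2996.272 ≈ 2996.3 km; running total=2996.3 km
Leg 1 bearing: y=sinΔλ·cosφ2=-0.31007285, x=cosφ1·sinφ2-sinφ1·cosφ2·cosΔλ=-0.33045713; θ=atan2(y, x)=-136.8228° <0 so +360° → 223.1772° ≈ 223.2°
Leg 2: φ1=0.2543433, φ2=-0.2098916, Δφ=-0.4642349, Δλ=-3.4547501 rad; a=sin²(Δφ/2)+cosφ1·cosφ2·sin²(Δλ/2)=0.9764877227; c=2·atan2(√a, √(1-a))=2.833703717; dist=6371·c=18053.526 ≈ 18053.5 km; running total=21049.8 km
Leg 2 bearing: y=sinΔλ·cosφ2=0.30130313, x=cosφ1·sinφ2-sinφ1·cosφ2·cosΔλ=0.03246882; θ=atan2(y, x)=83.8495° ≈ 83.8°
Leg 3: φ1=-0.2098916, φ2=1.0455028, Δφ=1.2553944, Δλ=1.5308859 rad; a=sin²(Δφ/2)+cosφ1·cosφ2·sin²(Δλ/2)=0.5803467807; c=2·atan2(√a, √(1-a))=1.732189633; dist=6371·c=11035.780 ≈ 11035.8 km; running total=32085.6 km
Leg 3 bearing: y=sinΔλ·cosφ2=0.50106762, x=cosφ1·sinφ2-sinφ1·cosφ2·cosΔλ=0.85035805; θ=atan2(y, x)=30.5084° ≈ 30.5°
Leg 4: φ1=1.0455028, φ2=1.1202012, Δφ=0.0746983, Δλ=-0.5702165 rad; a=sin²(Δφ/2)+cosφ1·cosφ2·sin²(Δλ/2)=0.0186706590; c=2·atan2(√a, √(1-a))=0.274138855; dist=6371·c=1746.539 ≈ 1746.5 km; running total=33832.1 km
Leg 4 bearing: y=sinΔλ·cosφ2=-0.23508987, x=cosφ1·sinφ2-sinφ1·cosφ2·cosΔλ=0.13424238; θ=atan2(y, x)=-60.2725° <0 so +360° → 299.7275° ≈ 299.7°

Leg 1: dist=2996.3 km, bearing=223.2°
Leg 2: dist=18053.5 km, bearing=83.8°
Leg 3: dist=11035.8 km, bearing=30.5°
Leg 4: dist=1746.5 km, bearing=299.7°
Total: 33832.1 km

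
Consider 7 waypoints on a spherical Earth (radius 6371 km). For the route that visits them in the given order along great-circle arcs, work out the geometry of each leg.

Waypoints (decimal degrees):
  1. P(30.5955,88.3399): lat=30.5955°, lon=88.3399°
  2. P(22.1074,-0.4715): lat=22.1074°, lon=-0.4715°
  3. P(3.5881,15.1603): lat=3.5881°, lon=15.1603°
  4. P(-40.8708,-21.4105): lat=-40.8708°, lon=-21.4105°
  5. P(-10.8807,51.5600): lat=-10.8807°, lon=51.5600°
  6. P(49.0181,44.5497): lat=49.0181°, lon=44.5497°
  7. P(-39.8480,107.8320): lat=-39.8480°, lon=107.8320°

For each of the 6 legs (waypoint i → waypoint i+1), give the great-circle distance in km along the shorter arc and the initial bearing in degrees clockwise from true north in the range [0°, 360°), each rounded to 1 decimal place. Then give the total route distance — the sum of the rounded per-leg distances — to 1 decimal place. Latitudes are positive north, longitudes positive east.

Leg 1: φ1=0.5339922, φ2=0.3858469, Δφ=-0.1481453, Δλ=-1.5500513 rad; a=sin²(Δφ/2)+cosφ1·cosφ2·sin²(Δλ/2)=0.3959539577; c=2·atan2(√a, √(1-a))=1.361172389; dist=6371·c=8672.029 ≈ 8672.0 km; running total=8672.0 km
Leg 1 bearing: y=sinΔλ·cosφ2=-0.92628068, x=cosφ1·sinφ2-sinφ1·cosφ2·cosΔλ=0.31416840; θ=atan2(y, x)=-71.2645° <0 so +360° → 288.7355° ≈ 288.7°
Leg 2: φ1=0.3858469, φ2=0.0626242, Δφ=-0.3232228, Δλ=0.2728264 rad; a=sin²(Δφ/2)+cosφ1·cosφ2·sin²(Δλ/2)=0.0429918371; c=2·atan2(√a, √(1-a))=0.417719838; dist=6371·c=2661.293 ≈ 2661.3 km; running total=11333.3 km
Leg 2 bearing: y=sinΔλ·cosφ2=0.26892615, x=cosφ1·sinφ2-sinφ1·cosφ2·cosΔλ=-0.30373160; θ=atan2(y, x)=138.4781° ≈ 138.5°
Leg 3: φ1=0.0626242, φ2=-0.7133300, Δφ=-0.7759542, Δλ=-0.6382809 rad; a=sin²(Δφ/2)+cosφ1·cosφ2·sin²(Δλ/2)=0.2174161458; c=2·atan2(√a, √(1-a))=0.970159799; dist=6371·c=6180.888 ≈ 6180.9 km; running total=17514.2 km
Leg 3 bearing: y=sinΔλ·cosφ2=-0.45054808, x=cosφ1·sinφ2-sinφ1·cosφ2·cosΔλ=-0.69108023; θ=atan2(y, x)=-146.8978° <0 so +360° → 213.1022° ≈ 213.1°
Leg 4: φ1=-0.7133300, φ2=-0.1899040, Δφ=0.5234260, Δλ=1.2735755 rad; a=sin²(Δφ/2)+cosφ1·cosφ2·sin²(Δλ/2)=0.3295010684; c=2·atan2(√a, √(1-a))=1.222818149; dist=6371·c=7790.574 ≈ 7790.6 km; running total=25304.8 km
Leg 4 bearing: y=sinΔλ·cosφ2=0.93896469, x=cosφ1·sinφ2-sinφ1·cosφ2·cosΔλ=0.04545062; θ=atan2(y, x)=87.2288° ≈ 87.2°
Leg 5: φ1=-0.1899040, φ2=0.8555272, Δφ=1.0454313, Δλ=-0.1223528 rad; a=sin²(Δφ/2)+cosφ1·cosφ2·sin²(Δλ/2)=0.2516428843; c=2·atan2(√a, √(1-a))=1.050987493; dist=6371·c=6695.841 ≈ 6695.8 km; running total=32000.6 km
Leg 5 bearing: y=sinΔλ·cosφ2=-0.08004144, x=cosφ1·sinφ2-sinφ1·cosφ2·cosΔλ=0.86421545; θ=atan2(y, x)=-5.2915° <0 so +360° → 354.7085° ≈ 354.7°
Leg 6: φ1=0.8555272, φ2=-0.6954788, Δφ=-1.5510060, Δλ=1.1044845 rad; a=sin²(Δφ/2)+cosφ1·cosφ2·sin²(Δλ/2)=0.6286711485; c=2·atan2(√a, √(1-a))=1.831067185; dist=6371·c=11665.729 ≈ 11665.7 km; running total=43666.3 km
Leg 6 bearing: y=sinΔλ·cosφ2=0.68577660, x=cosφ1·sinφ2-sinφ1·cosφ2·cosΔλ=-0.68079762; θ=atan2(y, x)=134.7912° ≈ 134.8°

Leg 1: dist=8672.0 km, bearing=288.7°
Leg 2: dist=2661.3 km, bearing=138.5°
Leg 3: dist=6180.9 km, bearing=213.1°
Leg 4: dist=7790.6 km, bearing=87.2°
Leg 5: dist=6695.8 km, bearing=354.7°
Leg 6: dist=11665.7 km, bearing=134.8°
Total: 43666.3 km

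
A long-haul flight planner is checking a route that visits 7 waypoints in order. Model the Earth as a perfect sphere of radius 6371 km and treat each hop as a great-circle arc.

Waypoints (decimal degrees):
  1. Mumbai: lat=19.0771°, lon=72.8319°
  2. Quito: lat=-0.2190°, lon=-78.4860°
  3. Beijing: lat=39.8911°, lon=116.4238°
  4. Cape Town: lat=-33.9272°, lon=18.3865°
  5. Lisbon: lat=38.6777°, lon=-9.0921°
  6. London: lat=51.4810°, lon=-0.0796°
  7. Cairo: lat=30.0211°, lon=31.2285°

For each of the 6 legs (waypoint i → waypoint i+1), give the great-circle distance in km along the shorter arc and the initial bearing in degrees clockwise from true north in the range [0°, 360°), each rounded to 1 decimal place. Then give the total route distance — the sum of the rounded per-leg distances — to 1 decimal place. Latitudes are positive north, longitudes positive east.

Leg 1: φ1=0.3329582, φ2=-0.0038223, Δφ=-0.3367805, Δλ=-2.6409956 rad; a=sin²(Δφ/2)+cosφ1·cosφ2·sin²(Δλ/2)=0.9151789615; c=2·atan2(√a, √(1-a))=2.550546029; dist=6371·c=16249.529 ≈ 16249.5 km; running total=16249.5 km
Leg 1 bearing: y=sinΔλ·cosφ2=-0.47994594, x=cosφ1·sinφ2-sinφ1·cosφ2·cosΔλ=0.28312121; θ=atan2(y, x)=-59.4635° <0 so +360° → 300.5365° ≈ 300.5°
Leg 2: φ1=-0.0038223, φ2=0.6962310, Δφ=0.7000533, Δλ=3.4018178 rad; a=sin²(Δφ/2)+cosφ1·cosφ2·sin²(Δλ/2)=0.8719392464; c=2·atan2(√a, √(1-a))=2.409651485; dist=6371·c=15351.890 ≈ 15351.9 km; running total=31601.4 km
Leg 2 bearing: y=sinΔλ·cosφ2=-0.19741576, x=cosφ1·sinφ2-sinφ1·cosφ2·cosΔλ=0.63849182; θ=atan2(y, x)=-17.1811° <0 so +360° → 342.8189° ≈ 342.8°
Leg 3: φ1=0.6962310, φ2=-0.5921413, Δφ=-1.2883724, Δλ=-1.7110737 rad; a=sin²(Δφ/2)+cosφ1·cosφ2·sin²(Δλ/2)=0.7234822970; c=2·atan2(√a, √(1-a))=2.034165563; dist=6371·c=12959.669 ≈ 12959.7 km; running total=44561.1 km
Leg 3 bearing: y=sinΔλ·cosφ2=-0.82159702, x=cosφ1·sinφ2-sinφ1·cosφ2·cosΔλ=-0.35383752; θ=atan2(y, x)=-113.3001° <0 so +360° → 246.6999° ≈ 246.7°
Leg 4: φ1=-0.5921413, φ2=0.6750532, Δφ=1.2671946, Δλ=-0.4795920 rad; a=sin²(Δφ/2)+cosφ1·cosφ2·sin²(Δλ/2)=0.3870596140; c=2·atan2(√a, √(1-a))=1.342949246; dist=6371·c=8555.930 ≈ 8555.9 km; running total=53117.0 km
Leg 4 bearing: y=sinΔλ·cosφ2=-0.36021634, x=cosφ1·sinφ2-sinφ1·cosφ2·cosΔλ=0.90510887; θ=atan2(y, x)=-21.7016° <0 so +360° → 338.2984° ≈ 338.3°
Leg 5: φ1=0.6750532, φ2=0.8985130, Δφ=0.2234597, Δλ=0.1572978 rad; a=sin²(Δφ/2)+cosφ1·cosφ2·sin²(Δλ/2)=0.0154328680; c=2·atan2(√a, √(1-a))=0.249101739; dist=6371·c=1587.027 ≈ 1587.0 km; running total=54704.0 km
Leg 5 bearing: y=sinΔλ·cosφ2=0.09755753, x=cosφ1·sinφ2-sinφ1·cosφ2·cosΔλ=0.22640960; θ=atan2(y, x)=23.3107° ≈ 23.3°
Leg 6: φ1=0.8985130, φ2=0.5239670, Δφ=-0.3745459, Δλ=0.5464294 rad; a=sin²(Δφ/2)+cosφ1·cosφ2·sin²(Δλ/2)=0.0739224909; c=2·atan2(√a, √(1-a))=0.550706524; dist=6371·c=3508.551 ≈ 3508.6 km; running total=58212.6 km
Leg 6 bearing: y=sinΔλ·cosφ2=0.44992564, x=cosφ1·sinφ2-sinφ1·cosφ2·cosΔλ=-0.26720543; θ=atan2(y, x)=120.7056° ≈ 120.7°

Leg 1: dist=16249.5 km, bearing=300.5°
Leg 2: dist=15351.9 km, bearing=342.8°
Leg 3: dist=12959.7 km, bearing=246.7°
Leg 4: dist=8555.9 km, bearing=338.3°
Leg 5: dist=1587.0 km, bearing=23.3°
Leg 6: dist=3508.6 km, bearing=120.7°
Total: 58212.6 km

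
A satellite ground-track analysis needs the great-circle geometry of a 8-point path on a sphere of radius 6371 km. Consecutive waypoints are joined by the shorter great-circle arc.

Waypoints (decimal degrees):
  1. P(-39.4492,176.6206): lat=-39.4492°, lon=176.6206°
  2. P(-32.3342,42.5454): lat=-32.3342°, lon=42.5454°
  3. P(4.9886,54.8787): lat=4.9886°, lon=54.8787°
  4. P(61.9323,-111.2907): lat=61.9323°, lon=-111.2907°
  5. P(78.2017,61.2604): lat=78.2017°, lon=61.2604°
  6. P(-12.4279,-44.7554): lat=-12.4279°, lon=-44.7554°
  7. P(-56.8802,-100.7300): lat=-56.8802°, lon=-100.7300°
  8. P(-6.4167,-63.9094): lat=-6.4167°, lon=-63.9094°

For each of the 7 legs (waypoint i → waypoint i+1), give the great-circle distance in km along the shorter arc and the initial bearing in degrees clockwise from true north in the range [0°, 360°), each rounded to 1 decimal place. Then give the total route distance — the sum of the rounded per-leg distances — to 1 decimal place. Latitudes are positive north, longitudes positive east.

Leg 1: φ1=-0.6885184, φ2=-0.5643383, Δφ=0.1241802, Δλ=-2.3400537 rad; a=sin²(Δφ/2)+cosφ1·cosφ2·sin²(Δλ/2)=0.5570020598; c=2·atan2(√a, √(1-a))=1.685048853; dist=6371·c=10735.446 ≈ 10735.4 km; running total=10735.4 km
Leg 1 bearing: y=sinΔλ·cosφ2=-0.60703005, x=cosφ1·sinφ2-sinφ1·cosφ2·cosΔλ=-0.78645889; θ=atan2(y, x)=-142.3372° <0 so +360° → 217.6628° ≈ 217.7°
Leg 2: φ1=-0.5643383, φ2=0.0870675, Δφ=0.6514057, Δλ=0.2152567 rad; a=sin²(Δφ/2)+cosφ1·cosφ2·sin²(Δλ/2)=0.1120968947; c=2·atan2(√a, √(1-a))=0.682804504; dist=6371·c=4350.147 ≈ 4350.1 km; running total=15085.5 km
Leg 2 bearing: y=sinΔλ·cosφ2=0.21278910, x=cosφ1·sinφ2-sinφ1·cosφ2·cosΔλ=0.59400802; θ=atan2(y, x)=19.7088° ≈ 19.7°
Leg 3: φ1=0.0870675, φ2=1.0809225, Δφ=0.9938551, Δλ=-2.9002031 rad; a=sin²(Δφ/2)+cosφ1·cosφ2·sin²(Δλ/2)=0.6892057462; c=2·atan2(√a, √(1-a))=1.958875897; dist=6371·c=12479.998 ≈ 12480.0 km; running total=27565.5 km
Leg 3 bearing: y=sinΔλ·cosφ2=-0.11247747, x=cosφ1·sinφ2-sinφ1·cosφ2·cosΔλ=0.91877830; θ=atan2(y, x)=-6.9795° <0 so +360° → 353.0205° ≈ 353.0°
Leg 4: φ1=1.0809225, φ2=1.3648771, Δφ=0.2839546, Δλ=3.0115848 rad; a=sin²(Δφ/2)+cosφ1·cosφ2·sin²(Δλ/2)=0.1158212282; c=2·atan2(√a, √(1-a))=0.694525398; dist=6371·c=4424.821 ≈ 4424.8 km; running total=31990.3 km
Leg 4 bearing: y=sinΔλ·cosφ2=0.02650749, x=cosφ1·sinφ2-sinφ1·cosφ2·cosΔλ=0.63947169; θ=atan2(y, x)=2.3737° ≈ 2.4°
Leg 5: φ1=1.3648771, φ2=-0.2169078, Δφ=-1.5817849, Δλ=-1.8503248 rad; a=sin²(Δφ/2)+cosφ1·cosφ2·sin²(Δλ/2)=0.6328776397; c=2·atan2(√a, √(1-a))=1.839783617; dist=6371·c=11721.261 ≈ 11721.3 km; running total=43711.6 km
Leg 5 bearing: y=sinΔλ·cosφ2=-0.93866276, x=cosφ1·sinφ2-sinφ1·cosφ2·cosΔλ=0.21974156; θ=atan2(y, x)=-76.8243° <0 so +360° → 283.1757° ≈ 283.2°
Leg 6: φ1=-0.2169078, φ2=-0.9927468, Δφ=-0.7758390, Δλ=-0.9769411 rad; a=sin²(Δφ/2)+cosφ1·cosφ2·sin²(Δλ/2)=0.2605898231; c=2·atan2(√a, √(1-a))=1.071485801; dist=6371·c=6826.436 ≈ 6826.4 km; running total=50538.0 km
Leg 6 bearing: y=sinΔλ·cosφ2=-0.45284353, x=cosφ1·sinφ2-sinφ1·cosφ2·cosΔλ=-0.75210625; θ=atan2(y, x)=-148.9478° <0 so +360° → 211.0522° ≈ 211.1°
Leg 7: φ1=-0.9927468, φ2=-0.1119925, Δφ=0.8807542, Δλ=0.6426407 rad; a=sin²(Δφ/2)+cosφ1·cosφ2·sin²(Δλ/2)=0.2358719522; c=2·atan2(√a, √(1-a))=1.014250940; dist=6371·c=6461.793 ≈ 6461.8 km; running total=56999.8 km
Leg 7 bearing: y=sinΔλ·cosφ2=0.59555700, x=cosφ1·sinφ2-sinφ1·cosφ2·cosΔλ=0.60519200; θ=atan2(y, x)=44.5403° ≈ 44.5°

Leg 1: dist=10735.4 km, bearing=217.7°
Leg 2: dist=4350.1 km, bearing=19.7°
Leg 3: dist=12480.0 km, bearing=353.0°
Leg 4: dist=4424.8 km, bearing=2.4°
Leg 5: dist=11721.3 km, bearing=283.2°
Leg 6: dist=6826.4 km, bearing=211.1°
Leg 7: dist=6461.8 km, bearing=44.5°
Total: 56999.8 km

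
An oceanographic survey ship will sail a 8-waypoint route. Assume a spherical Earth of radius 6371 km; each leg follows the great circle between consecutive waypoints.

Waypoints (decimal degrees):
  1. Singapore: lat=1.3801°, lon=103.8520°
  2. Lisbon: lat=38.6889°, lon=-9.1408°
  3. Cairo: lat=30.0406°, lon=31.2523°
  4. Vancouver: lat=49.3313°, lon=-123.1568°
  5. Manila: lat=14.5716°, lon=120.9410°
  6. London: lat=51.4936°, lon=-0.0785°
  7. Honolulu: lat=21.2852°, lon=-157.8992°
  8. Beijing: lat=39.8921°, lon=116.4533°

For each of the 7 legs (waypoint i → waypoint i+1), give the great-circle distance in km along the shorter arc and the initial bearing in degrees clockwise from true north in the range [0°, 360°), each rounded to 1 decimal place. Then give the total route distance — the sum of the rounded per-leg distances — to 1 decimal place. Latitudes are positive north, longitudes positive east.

Leg 1: φ1=0.0240873, φ2=0.6752487, Δφ=0.6511614, Δλ=-1.9720964 rad; a=sin²(Δφ/2)+cosφ1·cosφ2·sin²(Δλ/2)=0.6448758685; c=2·atan2(√a, √(1-a))=1.864763764; dist=6371·c=11880.410 ≈ 11880.4 km; running total=11880.4 km
Leg 1 bearing: y=sinΔλ·cosφ2=-0.71853978, x=cosφ1·sinφ2-sinφ1·cosφ2·cosΔλ=0.63225352; θ=atan2(y, x)=-48.6550° <0 so +360° → 311.3450° ≈ 311.3°
Leg 2: φ1=0.6752487, φ2=0.5243074, Δφ=-0.1509413, Δλ=0.7049926 rad; a=sin²(Δφ/2)+cosφ1·cosφ2·sin²(Δλ/2)=0.0862230153; c=2·atan2(√a, √(1-a))=0.596059867; dist=6371·c=3797.497 ≈ 3797.5 km; running total=15677.9 km
Leg 2 bearing: y=sinΔλ·cosφ2=0.56097913, x=cosφ1·sinφ2-sinφ1·cosφ2·cosΔλ=-0.02137382; θ=atan2(y, x)=92.1820° ≈ 92.2°
Leg 3: φ1=0.5243074, φ2=0.8609936, Δφ=0.3366862, Δλ=-2.6949472 rad; a=sin²(Δφ/2)+cosφ1·cosφ2·sin²(Δλ/2)=0.5645457575; c=2·atan2(√a, √(1-a))=1.700249101; dist=6371·c=10832.287 ≈ 10832.3 km; running total=26510.2 km
Leg 3 bearing: y=sinΔλ·cosφ2=-0.28149009, x=cosφ1·sinφ2-sinφ1·cosφ2·cosΔλ=0.95084106; θ=atan2(y, x)=-16.4910° <0 so +360° → 343.5090° ≈ 343.5°
Leg 4: φ1=0.8609936, φ2=0.2543224, Δφ=-0.6066712, Δλ=4.2603103 rad; a=sin²(Δφ/2)+cosφ1·cosφ2·sin²(Δλ/2)=0.5423469792; c=2·atan2(√a, √(1-a))=1.655591866; dist=6371·c=10547.776 ≈ 10547.8 km; running total=37058.0 km
Leg 4 bearing: y=sinΔλ·cosφ2=-0.87060637, x=cosφ1·sinφ2-sinφ1·cosφ2·cosΔλ=0.48463542; θ=atan2(y, x)=-60.8969° <0 so +360° → 299.1031° ≈ 299.1°
Leg 5: φ1=0.2543224, φ2=0.8987329, Δφ=0.6444105, Δλ=-2.1121887 rad; a=sin²(Δφ/2)+cosφ1·cosφ2·sin²(Δλ/2)=0.5568232178; c=2·atan2(√a, √(1-a))=1.684688829; dist=6371·c=10733.153 ≈ 10733.2 km; running total=47791.2 km
Leg 5 bearing: y=sinΔλ·cosφ2=-0.53356495, x=cosφ1·sinφ2-sinφ1·cosφ2·cosΔλ=0.83808885; θ=atan2(y, x)=-32.4827° <0 so +360° → 327.5173° ≈ 327.5°
Leg 6: φ1=0.8987329, φ2=0.3714968, Δφ=-0.5272360, Δλ=-2.7544908 rad; a=sin²(Δφ/2)+cosφ1·cosφ2·sin²(Δλ/2)=0.6265679288; c=2·atan2(√a, √(1-a))=1.826716643; dist=6371·c=11638.012 ≈ 11638.0 km; running total=59429.2 km
Leg 6 bearing: y=sinΔλ·cosφ2=-0.35175468, x=cosφ1·sinφ2-sinφ1·cosφ2·cosΔλ=0.90121633; θ=atan2(y, x)=-21.3213° <0 so +360° → 338.6787° ≈ 338.7°
Leg 7: φ1=0.3714968, φ2=0.6962485, Δφ=0.3247517, Δλ=4.7883544 rad; a=sin²(Δφ/2)+cosφ1·cosφ2·sin²(Δλ/2)=0.3564643792; c=2·atan2(√a, √(1-a))=1.279628345; dist=6371·c=8152.512 ≈ 8152.5 km; running total=67581.7 km
Leg 7 bearing: y=sinΔλ·cosφ2=-0.76504084, x=cosφ1·sinφ2-sinφ1·cosφ2·cosΔλ=0.57645695; θ=atan2(y, x)=-53.0020° <0 so +360° → 306.9980° ≈ 307.0°

Leg 1: dist=11880.4 km, bearing=311.3°
Leg 2: dist=3797.5 km, bearing=92.2°
Leg 3: dist=10832.3 km, bearing=343.5°
Leg 4: dist=10547.8 km, bearing=299.1°
Leg 5: dist=10733.2 km, bearing=327.5°
Leg 6: dist=11638.0 km, bearing=338.7°
Leg 7: dist=8152.5 km, bearing=307.0°
Total: 67581.7 km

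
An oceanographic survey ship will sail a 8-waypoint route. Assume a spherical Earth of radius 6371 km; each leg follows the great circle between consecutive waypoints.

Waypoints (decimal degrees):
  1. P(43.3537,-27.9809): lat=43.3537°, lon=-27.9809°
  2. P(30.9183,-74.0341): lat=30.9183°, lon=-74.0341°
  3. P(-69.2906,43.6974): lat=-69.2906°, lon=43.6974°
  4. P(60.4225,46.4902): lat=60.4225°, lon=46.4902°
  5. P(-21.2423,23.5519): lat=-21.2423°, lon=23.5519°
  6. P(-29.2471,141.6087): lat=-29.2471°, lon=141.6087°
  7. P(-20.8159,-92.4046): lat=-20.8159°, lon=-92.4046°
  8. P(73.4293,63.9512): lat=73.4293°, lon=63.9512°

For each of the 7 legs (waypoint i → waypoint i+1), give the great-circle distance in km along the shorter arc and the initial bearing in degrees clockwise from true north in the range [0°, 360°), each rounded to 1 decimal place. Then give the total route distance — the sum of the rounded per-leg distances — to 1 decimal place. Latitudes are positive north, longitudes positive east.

Leg 1: dist=4249.8 km, bearing=266.7°
Leg 2: dist=14282.6 km, bearing=156.4°
Leg 3: dist=14425.2 km, bearing=1.8°
Leg 4: dist=9314.4 km, bearing=201.4°
Leg 5: dist=11326.1 km, bearing=128.1°
Leg 6: dist=11986.2 km, bearing=127.4°
Leg 7: dist=13987.2 km, bearing=8.1°
Total: 79571.5 km

Leg 1: φ1=0.7566648, φ2=0.5396261, Δφ=-0.2170387, Δλ=-0.8037800 rad; a=sin²(Δφ/2)+cosφ1·cosφ2·sin²(Δλ/2)=0.1071755494; c=2·atan2(√a, √(1-a))=0.667052037; dist=6371·c=4249.789 ≈ 4249.8 km; running total=4249.8 km
Leg 1 bearing: y=sinΔλ·cosφ2=-0.61767530, x=cosφ1·sinφ2-sinφ1·cosφ2·cosΔλ=-0.03511451; θ=atan2(y, x)=-93.2537° <0 so +360° → 266.7463° ≈ 266.7°
Leg 2: φ1=0.5396261, φ2=-1.2093491, Δφ=-1.7489752, Δλ=2.0548023 rad; a=sin²(Δφ/2)+cosφ1·cosφ2·sin²(Δλ/2)=0.8108930777; c=2·atan2(√a, √(1-a))=2.241817595; dist=6371·c=14282.620 ≈ 14282.6 km; running total=18532.4 km
Leg 2 bearing: y=sinΔλ·cosφ2=0.31300983, x=cosφ1·sinφ2-sinφ1·cosφ2·cosΔλ=-0.71791840; θ=atan2(y, x)=156.4430° ≈ 156.4°
Leg 3: φ1=-1.2093491, φ2=1.0545716, Δφ=2.2639207, Δλ=0.0487436 rad; a=sin²(Δφ/2)+cosφ1·cosφ2·sin²(Δλ/2)=0.8195755174; c=2·atan2(√a, √(1-a))=2.264190216; dist=6371·c=14425.156 ≈ 14425.2 km; running total=32957.6 km
Leg 3 bearing: y=sinΔλ·cosφ2=0.02405031, x=cosφ1·sinφ2-sinφ1·cosφ2·cosΔλ=0.76870510; θ=atan2(y, x)=1.7920° ≈ 1.8°
Leg 4: φ1=1.0545716, φ2=-0.3707481, Δφ=-1.4253196, Δλ=-0.4003489 rad; a=sin²(Δφ/2)+cosφ1·cosφ2·sin²(Δλ/2)=0.4457076926; c=2·atan2(√a, √(1-a))=1.461997192; dist=6371·c=9314.384 ≈ 9314.4 km; running total=42272.0 km
Leg 4 bearing: y=sinΔλ·cosφ2=-0.36325939, x=cosφ1·sinφ2-sinφ1·cosφ2·cosΔλ=-0.92533885; θ=atan2(y, x)=-158.5666° <0 so +360° → 201.4334° ≈ 201.4°
Leg 5: φ1=-0.3707481, φ2=-0.5104582, Δφ=-0.1397101, Δλ=2.0604799 rad; a=sin²(Δφ/2)+cosφ1·cosφ2·sin²(Δλ/2)=0.6027431807; c=2·atan2(√a, √(1-a))=1.777756975; dist=6371·c=11326.090 ≈ 11326.1 km; running total=53598.1 km
Leg 5 bearing: y=sinΔλ·cosφ2=0.76998363, x=cosφ1·sinφ2-sinφ1·cosφ2·cosΔλ=-0.60407000; θ=atan2(y, x)=128.1150° ≈ 128.1°
Leg 6: φ1=-0.5104582, φ2=-0.3633060, Δφ=0.1471522, Δλ=-4.0843026 rad; a=sin²(Δφ/2)+cosφ1·cosφ2·sin²(Δλ/2)=0.6528011306; c=2·atan2(√a, √(1-a))=1.881367213; dist=6371·c=11986.191 ≈ 11986.2 km; running total=65584.3 km
Leg 6 bearing: y=sinΔλ·cosφ2=0.75633762, x=cosφ1·sinφ2-sinφ1·cosφ2·cosΔλ=-0.57841219; θ=atan2(y, x)=127.4071° ≈ 127.4°
Leg 7: φ1=-0.3633060, φ2=1.2815831, Δφ=1.6448890, Δλ=2.7289235 rad; a=sin²(Δφ/2)+cosφ1·cosφ2·sin²(Δλ/2)=0.7924056945; c=2·atan2(√a, √(1-a))=2.195443848; dist=6371·c=13987.173 ≈ 13987.2 km; running total=79571.5 km
Leg 7 bearing: y=sinΔλ·cosφ2=0.11438043, x=cosφ1·sinφ2-sinφ1·cosφ2·cosΔλ=0.80306460; θ=atan2(y, x)=8.1061° ≈ 8.1°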